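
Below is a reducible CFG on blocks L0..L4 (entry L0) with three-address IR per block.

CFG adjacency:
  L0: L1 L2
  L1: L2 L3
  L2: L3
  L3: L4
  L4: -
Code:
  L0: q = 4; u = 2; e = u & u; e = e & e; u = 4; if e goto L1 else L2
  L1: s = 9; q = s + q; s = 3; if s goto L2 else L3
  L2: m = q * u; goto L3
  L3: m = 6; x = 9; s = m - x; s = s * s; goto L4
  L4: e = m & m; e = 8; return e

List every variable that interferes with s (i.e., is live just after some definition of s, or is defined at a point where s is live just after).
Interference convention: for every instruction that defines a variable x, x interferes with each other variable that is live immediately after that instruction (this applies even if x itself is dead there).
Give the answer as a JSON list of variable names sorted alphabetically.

Per-block:
  L0 def {e,q,u} use ∅
  L1 def {q,s} use {q}
  L2 def {m} use {q,u}
  L3 def {m,s,x} use ∅
  L4 def {e} use {m}

Liveness:
  L0: in=∅ out={q,u}
  L1: in={q,u} out={q,u}
  L2: in={q,u} out=∅
  L3: in=∅ out={m}
  L4: in={m} out=∅

Interfere edges:
  e: {q,u}
  m: {s,x}
  q: {e,s,u}
  s: {m,q,u}
  u: {e,q,s}
  x: {m}

N(s) = ["m", "q", "u"]

Answer: ["m", "q", "u"]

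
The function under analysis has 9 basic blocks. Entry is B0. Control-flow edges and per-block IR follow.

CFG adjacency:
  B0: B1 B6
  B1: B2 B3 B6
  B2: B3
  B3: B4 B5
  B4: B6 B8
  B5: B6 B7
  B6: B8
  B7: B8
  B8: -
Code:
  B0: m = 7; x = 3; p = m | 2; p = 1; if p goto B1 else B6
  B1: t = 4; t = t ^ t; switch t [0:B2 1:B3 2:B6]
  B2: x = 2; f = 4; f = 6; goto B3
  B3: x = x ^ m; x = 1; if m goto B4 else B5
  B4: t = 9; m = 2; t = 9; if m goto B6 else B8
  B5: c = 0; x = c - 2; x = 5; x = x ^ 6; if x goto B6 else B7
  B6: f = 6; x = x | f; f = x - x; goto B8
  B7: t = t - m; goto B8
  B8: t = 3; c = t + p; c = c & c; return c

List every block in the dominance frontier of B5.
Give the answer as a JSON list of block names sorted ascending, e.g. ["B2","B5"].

Answer: ["B6", "B8"]

Derivation:
idom tree: B1←B0 B2←B1 B3←B1 B4←B3 B5←B3 B6←B0 B7←B5 B8←B0
Dom at joins:
  B3: preds {B1,B2}: {B0,B1} ∩ {B0,B1,B2} = {B0,B1}; idom=B1
  B6: preds {B0,B1,B4,B5}: {B0} ∩ {B0,B1} ∩ {B0,B1,B3,B4} ∩ {B0,B1,B3,B5} = {B0}; idom=B0
  B8: preds {B4,B6,B7}: {B0,B1,B3,B4} ∩ {B0,B6} ∩ {B0,B1,B3,B5,B7} = {B0}; idom=B0

DF walk-up:
  join B3 pred B1: · stop@B1
  join B3 pred B2: B2 stop@B1
  join B6 pred B0: · stop@B0
  join B6 pred B1: B1 stop@B0
  join B6 pred B4: B4→B3→B1 stop@B0
  join B6 pred B5: B5→B3→B1 stop@B0
  join B8 pred B4: B4→B3→B1 stop@B0
  join B8 pred B6: B6 stop@B0
  join B8 pred B7: B7→B5→B3→B1 stop@B0
  B0 → ∅
  B1 → {B6,B8}
  B2 → {B3}
  B3 → {B6,B8}
  B4 → {B6,B8}
  B5 → {B6,B8}
  B6 → {B8}
  B7 → {B8}
  B8 → ∅

DF(B5) = ["B6", "B8"]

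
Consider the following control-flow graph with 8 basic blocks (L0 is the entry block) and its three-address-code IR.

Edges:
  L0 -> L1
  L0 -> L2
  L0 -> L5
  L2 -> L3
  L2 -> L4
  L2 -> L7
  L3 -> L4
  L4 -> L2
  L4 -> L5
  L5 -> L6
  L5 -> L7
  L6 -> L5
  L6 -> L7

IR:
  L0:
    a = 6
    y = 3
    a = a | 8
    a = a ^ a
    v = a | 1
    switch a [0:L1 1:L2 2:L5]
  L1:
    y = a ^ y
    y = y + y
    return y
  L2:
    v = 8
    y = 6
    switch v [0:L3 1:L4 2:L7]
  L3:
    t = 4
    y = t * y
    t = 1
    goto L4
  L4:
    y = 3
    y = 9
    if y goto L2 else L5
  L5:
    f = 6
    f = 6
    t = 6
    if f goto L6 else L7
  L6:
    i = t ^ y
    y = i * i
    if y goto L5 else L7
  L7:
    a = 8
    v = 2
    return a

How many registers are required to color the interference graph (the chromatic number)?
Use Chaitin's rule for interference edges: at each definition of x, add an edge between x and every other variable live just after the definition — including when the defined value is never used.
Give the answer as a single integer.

Answer: 3

Working:
Block summaries:
  L0: {a,v,y} / ∅
  L1: {y} / {a,y}
  L2: {v,y} / ∅
  L3: {t,y} / {y}
  L4: {y} / ∅
  L5: {f,t} / ∅
  L6: {i,y} / {t,y}
  L7: {a,v} / ∅

Live sets:
  live L0: ∅→{a,y}
  live L1: {a,y}→∅
  live L2: ∅→{y}
  live L3: {y}→∅
  live L4: ∅→{y}
  live L5: {y}→{t,y}
  live L6: {t,y}→{y}
  live L7: ∅→∅

Conflict graph:
  a↔{v,y}
  f↔{t,y}
  i↔∅
  t↔{f,y}
  v↔{a,y}
  y↔{a,f,t,v}

Chromatic number:
  lower bound: {a,v,y} mutually conflict ⇒ χ ≥ 3
  assign a→c1 f→c1 i→c0 t→c2 v→c2 y→c0 — no edge inside a register ⇒ χ ≤ 3
  χ = 3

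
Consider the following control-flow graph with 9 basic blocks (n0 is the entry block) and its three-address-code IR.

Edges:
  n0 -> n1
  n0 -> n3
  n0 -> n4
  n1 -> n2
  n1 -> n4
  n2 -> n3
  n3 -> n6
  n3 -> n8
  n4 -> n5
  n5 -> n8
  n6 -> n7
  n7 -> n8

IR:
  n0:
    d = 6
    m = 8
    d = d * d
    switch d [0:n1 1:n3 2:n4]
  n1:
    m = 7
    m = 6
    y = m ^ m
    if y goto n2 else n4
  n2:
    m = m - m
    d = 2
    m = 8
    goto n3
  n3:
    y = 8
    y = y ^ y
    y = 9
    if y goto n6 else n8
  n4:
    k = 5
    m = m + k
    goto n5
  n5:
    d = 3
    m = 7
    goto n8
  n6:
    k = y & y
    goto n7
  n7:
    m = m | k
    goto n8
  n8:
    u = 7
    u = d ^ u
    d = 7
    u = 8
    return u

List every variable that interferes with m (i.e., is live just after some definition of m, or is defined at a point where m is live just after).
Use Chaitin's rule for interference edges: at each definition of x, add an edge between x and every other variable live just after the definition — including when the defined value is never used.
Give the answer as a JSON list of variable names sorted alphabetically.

Answer: ["d", "k", "y"]

Working:
def/use:
  n0 def {d,m} use ∅
  n1 def {m,y} use ∅
  n2 def {d,m} use {m}
  n3 def {y} use ∅
  n4 def {k,m} use {m}
  n5 def {d,m} use ∅
  n6 def {k} use {y}
  n7 def {m} use {k,m}
  n8 def {d,u} use {d}

Liveness:
  live n0: ∅→{d,m}
  live n1: ∅→{m}
  live n2: {m}→{d,m}
  live n3: {d,m}→{d,m,y}
  live n4: {m}→∅
  live n5: ∅→{d}
  live n6: {d,m,y}→{d,k,m}
  live n7: {d,k,m}→{d}
  live n8: {d}→∅

Interfere edges:
  d — {k,m,u,y}
  k — {d,m}
  m — {d,k,y}
  u — {d}
  y — {d,m}

N(m) = ["d", "k", "y"]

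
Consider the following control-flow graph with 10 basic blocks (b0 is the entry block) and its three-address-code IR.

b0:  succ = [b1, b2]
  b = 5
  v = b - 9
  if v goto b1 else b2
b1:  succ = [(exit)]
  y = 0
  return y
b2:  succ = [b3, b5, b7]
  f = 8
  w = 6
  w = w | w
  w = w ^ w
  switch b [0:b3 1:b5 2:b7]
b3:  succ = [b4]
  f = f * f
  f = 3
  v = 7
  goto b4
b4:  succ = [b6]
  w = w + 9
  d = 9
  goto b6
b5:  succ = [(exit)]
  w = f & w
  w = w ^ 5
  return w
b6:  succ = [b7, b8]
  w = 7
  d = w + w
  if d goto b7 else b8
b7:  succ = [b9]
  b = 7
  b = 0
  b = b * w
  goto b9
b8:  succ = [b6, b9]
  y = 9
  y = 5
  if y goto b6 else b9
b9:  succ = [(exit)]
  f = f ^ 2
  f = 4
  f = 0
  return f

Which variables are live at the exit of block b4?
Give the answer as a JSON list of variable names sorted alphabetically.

Answer: ["f"]

Derivation:
Per-block:
  b0 def {b,v} use ∅
  b1 def {y} use ∅
  b2 def {f,w} use {b}
  b3 def {f,v} use {f}
  b4 def {d,w} use {w}
  b5 def {w} use {f,w}
  b6 def {d,w} use ∅
  b7 def {b} use {w}
  b8 def {y} use ∅
  b9 def {f} use {f}

Live sets:
  b0 li=∅ lo={b}
  b1 li=∅ lo=∅
  b2 li={b} lo={f,w}
  b3 li={f,w} lo={f,w}
  b4 li={f,w} lo={f}
  b5 li={f,w} lo=∅
  b6 li={f} lo={f,w}
  b7 li={f,w} lo={f}
  b8 li={f} lo={f}
  b9 li={f} lo=∅

live-out(b4) = ["f"]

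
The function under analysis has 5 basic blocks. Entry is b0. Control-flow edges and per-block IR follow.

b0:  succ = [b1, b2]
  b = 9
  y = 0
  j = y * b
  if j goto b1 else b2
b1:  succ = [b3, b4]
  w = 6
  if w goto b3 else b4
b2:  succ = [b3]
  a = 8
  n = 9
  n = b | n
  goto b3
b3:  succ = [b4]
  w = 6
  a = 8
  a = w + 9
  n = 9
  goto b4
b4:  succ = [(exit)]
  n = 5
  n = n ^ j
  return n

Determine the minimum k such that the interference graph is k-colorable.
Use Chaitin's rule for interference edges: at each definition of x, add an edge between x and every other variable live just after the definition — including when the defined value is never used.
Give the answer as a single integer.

Answer: 3

Working:
Per-block:
  b0: {b,j,y} / ∅
  b1: {w} / ∅
  b2: {a,n} / {b}
  b3: {a,n,w} / ∅
  b4: {n} / {j}

Liveness:
  live b0: ∅→{b,j}
  live b1: {j}→{j}
  live b2: {b,j}→{j}
  live b3: {j}→{j}
  live b4: {j}→∅

Interfere edges:
  a: {b,j,w}
  b: {a,j,n,y}
  j: {a,b,n,w}
  n: {b,j}
  w: {a,j}
  y: {b}

Colouring:
  {a,b,j} pairwise interfere (3-clique) ⇒ χ ≥ 3
  3-colouring: R0={b,w}  R1={j,y}  R2={a,n}
  χ = 3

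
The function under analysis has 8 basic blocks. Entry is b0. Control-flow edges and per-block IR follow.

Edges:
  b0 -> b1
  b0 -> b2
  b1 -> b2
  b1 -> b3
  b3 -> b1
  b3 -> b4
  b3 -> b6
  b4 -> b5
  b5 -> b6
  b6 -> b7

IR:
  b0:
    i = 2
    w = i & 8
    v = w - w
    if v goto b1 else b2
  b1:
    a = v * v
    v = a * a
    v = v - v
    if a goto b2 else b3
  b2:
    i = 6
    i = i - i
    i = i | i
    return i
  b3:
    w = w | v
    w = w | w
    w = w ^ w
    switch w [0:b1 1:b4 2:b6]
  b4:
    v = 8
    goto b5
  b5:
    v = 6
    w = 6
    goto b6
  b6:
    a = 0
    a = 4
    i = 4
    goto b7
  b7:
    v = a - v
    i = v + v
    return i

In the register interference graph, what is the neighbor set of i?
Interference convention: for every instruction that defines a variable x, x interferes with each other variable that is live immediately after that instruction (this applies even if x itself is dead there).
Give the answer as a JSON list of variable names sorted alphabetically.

Answer: ["a", "v"]

Derivation:
def/use:
  b0: def={i,v,w} ue=∅
  b1: def={a,v} ue={v}
  b2: def={i} ue=∅
  b3: def={w} ue={v,w}
  b4: def={v} ue=∅
  b5: def={v,w} ue=∅
  b6: def={a,i} ue=∅
  b7: def={i,v} ue={a,v}

Backward fixpoint:
  b0: in=∅ out={v,w}
  b1: in={v,w} out={v,w}
  b2: in=∅ out=∅
  b3: in={v,w} out={v,w}
  b4: in=∅ out=∅
  b5: in=∅ out={v}
  b6: in={v} out={a,v}
  b7: in={a,v} out=∅

Interfere edges:
  a — {i,v,w}
  i — {a,v}
  v — {a,i,w}
  w — {a,v}

N(i) = ["a", "v"]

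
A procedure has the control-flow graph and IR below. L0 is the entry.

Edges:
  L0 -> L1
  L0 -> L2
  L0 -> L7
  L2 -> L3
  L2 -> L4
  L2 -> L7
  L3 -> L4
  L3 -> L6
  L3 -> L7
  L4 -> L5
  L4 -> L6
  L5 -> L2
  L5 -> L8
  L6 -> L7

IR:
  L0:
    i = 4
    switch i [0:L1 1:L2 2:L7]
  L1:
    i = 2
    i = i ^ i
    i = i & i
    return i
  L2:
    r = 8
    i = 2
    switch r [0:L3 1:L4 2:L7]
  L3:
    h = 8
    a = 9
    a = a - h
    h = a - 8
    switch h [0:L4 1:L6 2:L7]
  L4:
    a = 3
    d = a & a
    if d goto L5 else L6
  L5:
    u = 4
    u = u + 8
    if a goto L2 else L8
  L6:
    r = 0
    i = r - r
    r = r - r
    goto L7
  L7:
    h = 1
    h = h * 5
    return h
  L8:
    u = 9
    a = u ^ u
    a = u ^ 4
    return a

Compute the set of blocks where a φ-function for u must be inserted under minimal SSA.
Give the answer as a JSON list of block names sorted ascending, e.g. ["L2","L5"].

Answer: ["L2", "L7"]

Analysis:
idom tree: L1←L0 L2←L0 L3←L2 L4←L2 L5←L4 L6←L2 L7←L0 L8←L5
Dom∩ at merges:
  L2: preds {L0,L5}: {L0} ∩ {L0,L2,L4,L5} = {L0}; idom=L0
  L4: preds {L2,L3}: {L0,L2} ∩ {L0,L2,L3} = {L0,L2}; idom=L2
  L6: preds {L3,L4}: {L0,L2,L3} ∩ {L0,L2,L4} = {L0,L2}; idom=L2
  L7: preds {L0,L2,L3,L6}: {L0} ∩ {L0,L2} ∩ {L0,L2,L3} ∩ {L0,L2,L6} = {L0}; idom=L0

DF walk-up:
  L2←L0: walk · to L0
  L2←L5: walk L5→L4→L2 to L0
  L4←L2: walk · to L2
  L4←L3: walk L3 to L2
  L6←L3: walk L3 to L2
  L6←L4: walk L4 to L2
  L7←L0: walk · to L0
  L7←L2: walk L2 to L0
  L7←L3: walk L3→L2 to L0
  L7←L6: walk L6→L2 to L0
  DF(L0)=∅
  DF(L1)=∅
  DF(L2)={L2,L7}
  DF(L3)={L4,L6,L7}
  DF(L4)={L2,L6}
  DF(L5)={L2}
  DF(L6)={L7}
  DF(L7)=∅
  DF(L8)=∅

φ for u: defs {L5,L8}
  DF⁺ = {L2,L7}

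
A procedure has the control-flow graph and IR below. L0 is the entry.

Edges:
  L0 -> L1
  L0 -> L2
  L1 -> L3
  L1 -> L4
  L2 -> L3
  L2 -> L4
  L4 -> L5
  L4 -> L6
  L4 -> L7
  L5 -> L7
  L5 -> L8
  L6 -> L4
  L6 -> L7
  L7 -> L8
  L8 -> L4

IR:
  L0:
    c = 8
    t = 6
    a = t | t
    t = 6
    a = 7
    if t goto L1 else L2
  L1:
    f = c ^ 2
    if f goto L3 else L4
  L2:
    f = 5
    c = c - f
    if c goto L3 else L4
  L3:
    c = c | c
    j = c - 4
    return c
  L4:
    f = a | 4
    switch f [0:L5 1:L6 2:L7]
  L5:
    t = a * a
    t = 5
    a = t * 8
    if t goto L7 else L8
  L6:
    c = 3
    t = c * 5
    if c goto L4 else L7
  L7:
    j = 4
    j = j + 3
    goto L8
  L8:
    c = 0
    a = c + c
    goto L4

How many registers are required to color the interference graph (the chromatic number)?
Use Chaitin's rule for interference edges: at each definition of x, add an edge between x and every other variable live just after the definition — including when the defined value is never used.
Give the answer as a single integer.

Answer: 3

Working:
Per-block:
  L0 def {a,c,t} use ∅
  L1 def {f} use {c}
  L2 def {c,f} use {c}
  L3 def {c,j} use {c}
  L4 def {f} use {a}
  L5 def {a,t} use {a}
  L6 def {c,t} use ∅
  L7 def {j} use ∅
  L8 def {a,c} use ∅

Backward fixpoint:
  live L0: ∅→{a,c}
  live L1: {a,c}→{a,c}
  live L2: {a,c}→{a,c}
  live L3: {c}→∅
  live L4: {a}→{a}
  live L5: {a}→∅
  live L6: {a}→{a}
  live L7: ∅→∅
  live L8: ∅→{a}

Interference:
  a: {c,f,t}
  c: {a,f,j,t}
  f: {a,c}
  j: {c}
  t: {a,c}

Chromatic number:
  clique {a,c,f} ⇒ need ≥ 3
  assign a→R1 c→R0 f→R2 j→R1 t→R2 — no edge inside a register ⇒ χ ≤ 3
  χ = 3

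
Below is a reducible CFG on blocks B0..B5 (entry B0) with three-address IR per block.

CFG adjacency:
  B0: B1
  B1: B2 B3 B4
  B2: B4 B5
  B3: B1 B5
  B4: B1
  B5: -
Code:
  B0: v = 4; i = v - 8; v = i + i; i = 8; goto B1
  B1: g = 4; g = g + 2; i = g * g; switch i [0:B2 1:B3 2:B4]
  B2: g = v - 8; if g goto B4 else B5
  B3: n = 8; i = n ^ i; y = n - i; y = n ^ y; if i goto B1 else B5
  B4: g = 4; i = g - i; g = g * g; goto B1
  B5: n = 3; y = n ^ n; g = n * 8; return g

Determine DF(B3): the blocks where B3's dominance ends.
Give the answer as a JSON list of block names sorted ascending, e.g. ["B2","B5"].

idom tree: B1←B0 B2←B1 B3←B1 B4←B1 B5←B1
Dom∩ at merges:
  B1: preds {B0,B3,B4}: {B0} ∩ {B0,B1,B3} ∩ {B0,B1,B4} = {B0}; idom=B0
  B4: preds {B1,B2}: {B0,B1} ∩ {B0,B1,B2} = {B0,B1}; idom=B1
  B5: preds {B2,B3}: {B0,B1,B2} ∩ {B0,B1,B3} = {B0,B1}; idom=B1

DF derivation:
  join B1 pred B0: · stop@B0
  join B1 pred B3: B3→B1 stop@B0
  join B1 pred B4: B4→B1 stop@B0
  join B4 pred B1: · stop@B1
  join B4 pred B2: B2 stop@B1
  join B5 pred B2: B2 stop@B1
  join B5 pred B3: B3 stop@B1
  B0 → ∅
  B1 → {B1}
  B2 → {B4,B5}
  B3 → {B1,B5}
  B4 → {B1}
  B5 → ∅

DF(B3) = ["B1", "B5"]

Answer: ["B1", "B5"]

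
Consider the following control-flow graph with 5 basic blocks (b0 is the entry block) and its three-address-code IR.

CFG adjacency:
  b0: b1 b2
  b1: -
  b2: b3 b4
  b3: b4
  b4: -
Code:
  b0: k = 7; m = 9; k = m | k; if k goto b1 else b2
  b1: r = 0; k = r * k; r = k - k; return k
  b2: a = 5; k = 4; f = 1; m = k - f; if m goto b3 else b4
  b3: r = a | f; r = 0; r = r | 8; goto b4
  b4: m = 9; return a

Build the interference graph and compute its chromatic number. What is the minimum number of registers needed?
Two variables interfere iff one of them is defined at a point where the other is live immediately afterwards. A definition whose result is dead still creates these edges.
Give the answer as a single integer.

Answer: 4

Analysis:
def/use:
  b0: def={k,m} ue=∅
  b1: def={k,r} ue={k}
  b2: def={a,f,k,m} ue=∅
  b3: def={r} ue={a,f}
  b4: def={m} ue={a}

Liveness:
  b0 li=∅ lo={k}
  b1 li={k} lo=∅
  b2 li=∅ lo={a,f}
  b3 li={a,f} lo={a}
  b4 li={a} lo=∅

Interfere edges:
  a: {f,k,m,r}
  f: {a,k,m}
  k: {a,f,m,r}
  m: {a,f,k}
  r: {a,k}

Chromatic number:
  lower bound: {a,f,k,m} mutually conflict ⇒ χ ≥ 4
  assign a→c0 f→c2 k→c1 m→c3 r→c2 — no edge inside a register ⇒ χ ≤ 4
  χ = 4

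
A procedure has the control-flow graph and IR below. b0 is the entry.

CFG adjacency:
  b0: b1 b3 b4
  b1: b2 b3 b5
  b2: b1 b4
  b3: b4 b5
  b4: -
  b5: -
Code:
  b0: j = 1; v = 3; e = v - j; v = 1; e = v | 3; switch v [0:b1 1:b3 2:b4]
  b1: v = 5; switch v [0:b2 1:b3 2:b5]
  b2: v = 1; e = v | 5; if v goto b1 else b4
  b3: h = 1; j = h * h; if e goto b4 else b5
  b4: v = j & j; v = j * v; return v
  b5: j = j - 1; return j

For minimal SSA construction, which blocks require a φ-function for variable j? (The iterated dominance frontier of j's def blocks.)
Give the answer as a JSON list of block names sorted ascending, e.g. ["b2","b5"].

idom tree: b1←b0 b2←b1 b3←b0 b4←b0 b5←b0
Dom∩ at merges:
  b1: preds {b0,b2}: {b0} ∩ {b0,b1,b2} = {b0}; idom=b0
  b3: preds {b0,b1}: {b0} ∩ {b0,b1} = {b0}; idom=b0
  b4: preds {b0,b2,b3}: {b0} ∩ {b0,b1,b2} ∩ {b0,b3} = {b0}; idom=b0
  b5: preds {b1,b3}: {b0,b1} ∩ {b0,b3} = {b0}; idom=b0

DF derivation:
  join b1 pred b0: · stop@b0
  join b1 pred b2: b2→b1 stop@b0
  join b3 pred b0: · stop@b0
  join b3 pred b1: b1 stop@b0
  join b4 pred b0: · stop@b0
  join b4 pred b2: b2→b1 stop@b0
  join b4 pred b3: b3 stop@b0
  join b5 pred b1: b1 stop@b0
  join b5 pred b3: b3 stop@b0
  b0 → ∅
  b1 → {b1,b3,b4,b5}
  b2 → {b1,b4}
  b3 → {b4,b5}
  b4 → ∅
  b5 → ∅

φ for j: defs {b0,b3,b5}
  DF⁺ = {b4,b5}

Answer: ["b4", "b5"]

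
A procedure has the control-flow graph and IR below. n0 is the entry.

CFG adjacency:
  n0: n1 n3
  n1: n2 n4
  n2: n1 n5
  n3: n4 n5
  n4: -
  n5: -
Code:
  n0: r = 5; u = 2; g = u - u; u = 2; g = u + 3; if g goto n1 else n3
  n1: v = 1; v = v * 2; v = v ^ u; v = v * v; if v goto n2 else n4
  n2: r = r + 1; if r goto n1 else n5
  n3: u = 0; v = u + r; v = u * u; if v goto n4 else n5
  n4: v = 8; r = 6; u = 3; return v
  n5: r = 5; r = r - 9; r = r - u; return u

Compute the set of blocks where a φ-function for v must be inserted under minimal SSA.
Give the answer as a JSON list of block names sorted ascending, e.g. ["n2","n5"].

idom tree: n1←n0 n2←n1 n3←n0 n4←n0 n5←n0
Join-block Dom:
  n1: preds {n0,n2}: {n0} ∩ {n0,n1,n2} = {n0}; idom=n0
  n4: preds {n1,n3}: {n0,n1} ∩ {n0,n3} = {n0}; idom=n0
  n5: preds {n2,n3}: {n0,n1,n2} ∩ {n0,n3} = {n0}; idom=n0

DF walk-up:
  n1←n0: walk · to n0
  n1←n2: walk n2→n1 to n0
  n4←n1: walk n1 to n0
  n4←n3: walk n3 to n0
  n5←n2: walk n2→n1 to n0
  n5←n3: walk n3 to n0
  n0 → ∅
  n1 → {n1,n4,n5}
  n2 → {n1,n5}
  n3 → {n4,n5}
  n4 → ∅
  n5 → ∅

φ for v: defs {n1,n3,n4}
  DF⁺ = {n1,n4,n5}

Answer: ["n1", "n4", "n5"]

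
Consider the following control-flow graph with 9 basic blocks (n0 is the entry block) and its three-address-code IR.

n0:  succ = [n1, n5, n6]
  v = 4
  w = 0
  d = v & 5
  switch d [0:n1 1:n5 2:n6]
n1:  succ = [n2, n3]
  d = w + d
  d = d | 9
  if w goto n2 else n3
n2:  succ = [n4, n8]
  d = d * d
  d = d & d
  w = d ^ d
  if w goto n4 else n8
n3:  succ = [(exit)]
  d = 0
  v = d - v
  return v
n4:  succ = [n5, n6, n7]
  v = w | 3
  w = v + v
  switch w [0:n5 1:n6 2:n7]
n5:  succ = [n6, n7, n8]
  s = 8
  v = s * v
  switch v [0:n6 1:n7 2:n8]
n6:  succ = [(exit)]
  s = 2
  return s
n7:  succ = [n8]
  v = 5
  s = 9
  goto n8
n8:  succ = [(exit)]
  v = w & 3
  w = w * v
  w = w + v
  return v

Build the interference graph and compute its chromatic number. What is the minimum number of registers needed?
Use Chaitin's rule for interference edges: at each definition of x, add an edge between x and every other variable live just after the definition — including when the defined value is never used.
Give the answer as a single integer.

Answer: 3

Analysis:
Per-block:
  n0: {d,v,w} / ∅
  n1: {d} / {d,w}
  n2: {d,w} / {d}
  n3: {d,v} / {v}
  n4: {v,w} / {w}
  n5: {s,v} / {v}
  n6: {s} / ∅
  n7: {s,v} / ∅
  n8: {v,w} / {w}

Backward fixpoint:
  n0 li=∅ lo={d,v,w}
  n1 li={d,v,w} lo={d,v}
  n2 li={d} lo={w}
  n3 li={v} lo=∅
  n4 li={w} lo={v,w}
  n5 li={v,w} lo={w}
  n6 li=∅ lo=∅
  n7 li={w} lo={w}
  n8 li={w} lo=∅

Conflict graph:
  d: {v,w}
  s: {v,w}
  v: {d,s,w}
  w: {d,s,v}

Chromatic number:
  clique {d,v,w} ⇒ need ≥ 3
  assign d→c2 s→c2 v→c0 w→c1 — no edge inside a register ⇒ χ ≤ 3
  χ = 3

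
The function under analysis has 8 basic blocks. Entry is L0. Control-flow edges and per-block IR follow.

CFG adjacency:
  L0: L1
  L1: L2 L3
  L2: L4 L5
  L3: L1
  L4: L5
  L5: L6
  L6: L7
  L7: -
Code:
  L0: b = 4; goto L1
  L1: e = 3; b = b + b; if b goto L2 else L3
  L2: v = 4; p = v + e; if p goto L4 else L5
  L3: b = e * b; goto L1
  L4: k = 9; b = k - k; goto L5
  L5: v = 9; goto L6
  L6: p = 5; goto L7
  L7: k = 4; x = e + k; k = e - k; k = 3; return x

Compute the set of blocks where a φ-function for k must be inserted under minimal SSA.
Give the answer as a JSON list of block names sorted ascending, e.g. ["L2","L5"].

idom tree: L1←L0 L2←L1 L3←L1 L4←L2 L5←L2 L6←L5 L7←L6
Dom∩ at merges:
  L1: preds {L0,L3}: {L0} ∩ {L0,L1,L3} = {L0}; idom=L0
  L5: preds {L2,L4}: {L0,L1,L2} ∩ {L0,L1,L2,L4} = {L0,L1,L2}; idom=L2

DF walk-up:
  L1←L0: walk · to L0
  L1←L3: walk L3→L1 to L0
  L5←L2: walk · to L2
  L5←L4: walk L4 to L2
  L0: DF=∅
  L1: DF={L1}
  L2: DF=∅
  L3: DF={L1}
  L4: DF={L5}
  L5: DF=∅
  L6: DF=∅
  L7: DF=∅

φ for k: defs {L4,L7}
  DF⁺ = {L5}

Answer: ["L5"]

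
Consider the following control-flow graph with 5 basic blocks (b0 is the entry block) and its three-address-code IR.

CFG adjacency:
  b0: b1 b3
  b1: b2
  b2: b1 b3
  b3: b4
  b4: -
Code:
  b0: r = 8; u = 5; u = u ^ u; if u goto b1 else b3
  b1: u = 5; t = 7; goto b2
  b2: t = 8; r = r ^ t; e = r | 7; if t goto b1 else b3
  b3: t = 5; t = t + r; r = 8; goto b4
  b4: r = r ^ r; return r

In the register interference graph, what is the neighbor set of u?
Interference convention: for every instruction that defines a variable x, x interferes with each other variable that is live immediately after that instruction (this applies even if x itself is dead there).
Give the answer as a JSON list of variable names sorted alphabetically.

Answer: ["r"]

Derivation:
Block summaries:
  b0 def {r,u} use ∅
  b1 def {t,u} use ∅
  b2 def {e,r,t} use {r}
  b3 def {r,t} use {r}
  b4 def {r} use {r}

Liveness:
  b0 li=∅ lo={r}
  b1 li={r} lo={r}
  b2 li={r} lo={r}
  b3 li={r} lo={r}
  b4 li={r} lo=∅

Conflict graph:
  e: {r,t}
  r: {e,t,u}
  t: {e,r}
  u: {r}

N(u) = ["r"]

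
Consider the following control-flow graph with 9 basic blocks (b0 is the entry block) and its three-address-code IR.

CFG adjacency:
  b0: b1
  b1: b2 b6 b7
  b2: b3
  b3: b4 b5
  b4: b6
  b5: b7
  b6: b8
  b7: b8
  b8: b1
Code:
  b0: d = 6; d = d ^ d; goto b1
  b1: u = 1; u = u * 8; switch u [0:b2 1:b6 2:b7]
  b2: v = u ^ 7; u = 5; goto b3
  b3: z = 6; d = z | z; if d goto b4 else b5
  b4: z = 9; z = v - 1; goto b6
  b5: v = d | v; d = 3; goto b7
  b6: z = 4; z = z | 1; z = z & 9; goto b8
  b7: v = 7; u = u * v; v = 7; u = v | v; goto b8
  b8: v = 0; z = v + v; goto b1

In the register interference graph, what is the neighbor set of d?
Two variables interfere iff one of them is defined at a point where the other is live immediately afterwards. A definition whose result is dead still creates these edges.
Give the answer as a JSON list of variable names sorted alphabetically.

Block summaries:
  b0: {d} / ∅
  b1: {u} / ∅
  b2: {u,v} / {u}
  b3: {d,z} / ∅
  b4: {z} / {v}
  b5: {d,v} / {d,v}
  b6: {z} / ∅
  b7: {u,v} / {u}
  b8: {v,z} / ∅

Backward fixpoint:
  b0 li=∅ lo=∅
  b1 li=∅ lo={u}
  b2 li={u} lo={u,v}
  b3 li={u,v} lo={d,u,v}
  b4 li={v} lo=∅
  b5 li={d,u,v} lo={u}
  b6 li=∅ lo=∅
  b7 li={u} lo=∅
  b8 li=∅ lo=∅

Interference:
  d↔{u,v}
  u↔{d,v,z}
  v↔{d,u,z}
  z↔{u,v}

N(d) = ["u", "v"]

Answer: ["u", "v"]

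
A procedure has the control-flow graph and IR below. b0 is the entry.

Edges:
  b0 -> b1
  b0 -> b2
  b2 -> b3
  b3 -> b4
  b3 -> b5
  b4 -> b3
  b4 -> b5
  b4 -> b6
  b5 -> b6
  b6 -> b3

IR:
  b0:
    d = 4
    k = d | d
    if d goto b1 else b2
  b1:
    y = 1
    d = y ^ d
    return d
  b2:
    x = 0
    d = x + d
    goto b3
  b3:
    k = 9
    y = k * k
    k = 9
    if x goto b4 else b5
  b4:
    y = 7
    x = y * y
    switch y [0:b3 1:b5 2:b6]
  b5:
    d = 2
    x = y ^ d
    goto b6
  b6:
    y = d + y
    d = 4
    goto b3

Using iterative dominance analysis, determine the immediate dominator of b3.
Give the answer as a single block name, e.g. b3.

Answer: b2

Analysis:
idom tree: b1←b0 b2←b0 b3←b2 b4←b3 b5←b3 b6←b3
Dom at joins:
  b3: preds {b2,b4,b6}: {b0,b2} ∩ {b0,b2,b3,b4} ∩ {b0,b2,b3,b6} = {b0,b2}; idom=b2
  b5: preds {b3,b4}: {b0,b2,b3} ∩ {b0,b2,b3,b4} = {b0,b2,b3}; idom=b3
  b6: preds {b4,b5}: {b0,b2,b3,b4} ∩ {b0,b2,b3,b5} = {b0,b2,b3}; idom=b3

idom(b3) = b2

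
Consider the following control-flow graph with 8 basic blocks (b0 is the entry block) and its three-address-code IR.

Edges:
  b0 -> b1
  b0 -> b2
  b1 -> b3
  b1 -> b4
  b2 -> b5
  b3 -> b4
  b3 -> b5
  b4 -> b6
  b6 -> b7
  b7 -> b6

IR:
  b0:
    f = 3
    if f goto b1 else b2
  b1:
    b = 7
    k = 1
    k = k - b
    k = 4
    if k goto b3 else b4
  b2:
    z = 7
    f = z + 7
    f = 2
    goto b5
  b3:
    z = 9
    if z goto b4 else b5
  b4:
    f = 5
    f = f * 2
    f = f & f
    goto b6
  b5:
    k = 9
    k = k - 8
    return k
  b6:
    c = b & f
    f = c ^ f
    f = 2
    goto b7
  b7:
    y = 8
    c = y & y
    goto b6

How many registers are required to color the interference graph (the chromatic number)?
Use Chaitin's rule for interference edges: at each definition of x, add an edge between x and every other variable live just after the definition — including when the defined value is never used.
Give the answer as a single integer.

Answer: 3

Working:
def/use:
  b0: def={f} ue=∅
  b1: def={b,k} ue=∅
  b2: def={f,z} ue=∅
  b3: def={z} ue=∅
  b4: def={f} ue=∅
  b5: def={k} ue=∅
  b6: def={c,f} ue={b,f}
  b7: def={c,y} ue=∅

Liveness:
  b0: in=∅ out=∅
  b1: in=∅ out={b}
  b2: in=∅ out=∅
  b3: in={b} out={b}
  b4: in={b} out={b,f}
  b5: in=∅ out=∅
  b6: in={b,f} out={b,f}
  b7: in={b,f} out={b,f}

Conflict graph:
  b↔{c,f,k,y,z}
  c↔{b,f}
  f↔{b,c,y}
  k↔{b}
  y↔{b,f}
  z↔{b}

Chromatic number:
  {b,c,f} pairwise interfere (3-clique) ⇒ χ ≥ 3
  assign b→c0 c→c2 f→c1 k→c1 y→c2 z→c1 — no edge inside a register ⇒ χ ≤ 3
  χ = 3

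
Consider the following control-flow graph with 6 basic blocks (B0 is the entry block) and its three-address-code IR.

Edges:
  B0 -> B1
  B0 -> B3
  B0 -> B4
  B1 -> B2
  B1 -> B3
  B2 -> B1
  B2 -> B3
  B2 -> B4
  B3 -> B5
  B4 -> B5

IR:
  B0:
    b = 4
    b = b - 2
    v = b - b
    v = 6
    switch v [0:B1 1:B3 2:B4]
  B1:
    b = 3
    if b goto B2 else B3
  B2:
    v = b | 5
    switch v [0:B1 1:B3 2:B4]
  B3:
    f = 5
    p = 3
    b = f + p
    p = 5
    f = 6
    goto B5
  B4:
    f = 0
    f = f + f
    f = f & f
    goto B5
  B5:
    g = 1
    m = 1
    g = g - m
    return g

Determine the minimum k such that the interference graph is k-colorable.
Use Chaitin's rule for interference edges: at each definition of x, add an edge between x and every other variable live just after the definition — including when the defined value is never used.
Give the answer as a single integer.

def/use:
  B0: def={b,v} ue=∅
  B1: def={b} ue=∅
  B2: def={v} ue={b}
  B3: def={b,f,p} ue=∅
  B4: def={f} ue=∅
  B5: def={g,m} ue=∅

Liveness:
  B0: in=∅ out=∅
  B1: in=∅ out={b}
  B2: in={b} out=∅
  B3: in=∅ out=∅
  B4: in=∅ out=∅
  B5: in=∅ out=∅

Interference:
  b↔∅
  f↔{p}
  g↔{m}
  m↔{g}
  p↔{f}
  v↔∅

Colouring:
  {f,p} pairwise interfere (2-clique) ⇒ χ ≥ 2
  assign b→r0 f→r0 g→r0 m→r1 p→r1 v→r0 — no edge inside a register ⇒ χ ≤ 2
  χ = 2

Answer: 2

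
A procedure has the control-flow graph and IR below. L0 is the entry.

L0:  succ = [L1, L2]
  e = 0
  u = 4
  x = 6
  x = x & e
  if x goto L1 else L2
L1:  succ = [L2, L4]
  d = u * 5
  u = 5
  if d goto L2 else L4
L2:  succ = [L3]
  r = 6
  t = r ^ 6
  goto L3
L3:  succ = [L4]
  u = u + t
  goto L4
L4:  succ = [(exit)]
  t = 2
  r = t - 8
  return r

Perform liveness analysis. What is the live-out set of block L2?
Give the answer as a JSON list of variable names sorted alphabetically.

Answer: ["t", "u"]

Working:
Per-block:
  L0: {e,u,x} / ∅
  L1: {d,u} / {u}
  L2: {r,t} / ∅
  L3: {u} / {t,u}
  L4: {r,t} / ∅

Liveness:
  L0 li=∅ lo={u}
  L1 li={u} lo={u}
  L2 li={u} lo={t,u}
  L3 li={t,u} lo=∅
  L4 li=∅ lo=∅

live-out(L2) = ["t", "u"]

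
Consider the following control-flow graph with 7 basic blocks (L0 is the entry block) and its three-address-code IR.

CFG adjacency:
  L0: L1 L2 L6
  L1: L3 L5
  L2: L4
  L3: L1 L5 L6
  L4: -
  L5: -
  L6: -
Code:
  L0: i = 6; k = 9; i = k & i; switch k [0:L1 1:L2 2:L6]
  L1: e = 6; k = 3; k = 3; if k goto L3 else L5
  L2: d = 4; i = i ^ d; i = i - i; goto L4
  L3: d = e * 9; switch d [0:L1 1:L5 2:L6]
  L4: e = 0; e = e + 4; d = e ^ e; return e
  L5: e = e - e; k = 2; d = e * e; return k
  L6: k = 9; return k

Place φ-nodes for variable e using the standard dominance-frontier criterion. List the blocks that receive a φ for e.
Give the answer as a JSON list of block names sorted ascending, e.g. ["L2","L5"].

idom tree: L1←L0 L2←L0 L3←L1 L4←L2 L5←L1 L6←L0
Dom at joins:
  L1: preds {L0,L3}: {L0} ∩ {L0,L1,L3} = {L0}; idom=L0
  L5: preds {L1,L3}: {L0,L1} ∩ {L0,L1,L3} = {L0,L1}; idom=L1
  L6: preds {L0,L3}: {L0} ∩ {L0,L1,L3} = {L0}; idom=L0

DF walk-up:
  L1←L0: walk · to L0
  L1←L3: walk L3→L1 to L0
  L5←L1: walk · to L1
  L5←L3: walk L3 to L1
  L6←L0: walk · to L0
  L6←L3: walk L3→L1 to L0
  L0: DF=∅
  L1: DF={L1,L6}
  L2: DF=∅
  L3: DF={L1,L5,L6}
  L4: DF=∅
  L5: DF=∅
  L6: DF=∅

φ for e: defs {L1,L4,L5}
  DF⁺ = {L1,L6}

Answer: ["L1", "L6"]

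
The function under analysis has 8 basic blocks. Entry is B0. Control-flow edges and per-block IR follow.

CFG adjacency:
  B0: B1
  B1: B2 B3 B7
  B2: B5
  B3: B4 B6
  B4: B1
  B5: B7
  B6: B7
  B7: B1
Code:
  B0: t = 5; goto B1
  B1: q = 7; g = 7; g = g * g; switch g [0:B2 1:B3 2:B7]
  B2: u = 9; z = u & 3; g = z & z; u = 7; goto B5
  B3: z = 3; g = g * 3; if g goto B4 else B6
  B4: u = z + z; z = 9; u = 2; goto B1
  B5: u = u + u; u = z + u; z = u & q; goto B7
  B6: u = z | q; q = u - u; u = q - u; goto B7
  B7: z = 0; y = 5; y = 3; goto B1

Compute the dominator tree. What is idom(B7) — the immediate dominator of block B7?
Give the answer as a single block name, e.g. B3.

idom tree: B1←B0 B2←B1 B3←B1 B4←B3 B5←B2 B6←B3 B7←B1
Dom at joins:
  B1: preds {B0,B4,B7}: {B0} ∩ {B0,B1,B3,B4} ∩ {B0,B1,B7} = {B0}; idom=B0
  B7: preds {B1,B5,B6}: {B0,B1} ∩ {B0,B1,B2,B5} ∩ {B0,B1,B3,B6} = {B0,B1}; idom=B1

idom(B7) = B1

Answer: B1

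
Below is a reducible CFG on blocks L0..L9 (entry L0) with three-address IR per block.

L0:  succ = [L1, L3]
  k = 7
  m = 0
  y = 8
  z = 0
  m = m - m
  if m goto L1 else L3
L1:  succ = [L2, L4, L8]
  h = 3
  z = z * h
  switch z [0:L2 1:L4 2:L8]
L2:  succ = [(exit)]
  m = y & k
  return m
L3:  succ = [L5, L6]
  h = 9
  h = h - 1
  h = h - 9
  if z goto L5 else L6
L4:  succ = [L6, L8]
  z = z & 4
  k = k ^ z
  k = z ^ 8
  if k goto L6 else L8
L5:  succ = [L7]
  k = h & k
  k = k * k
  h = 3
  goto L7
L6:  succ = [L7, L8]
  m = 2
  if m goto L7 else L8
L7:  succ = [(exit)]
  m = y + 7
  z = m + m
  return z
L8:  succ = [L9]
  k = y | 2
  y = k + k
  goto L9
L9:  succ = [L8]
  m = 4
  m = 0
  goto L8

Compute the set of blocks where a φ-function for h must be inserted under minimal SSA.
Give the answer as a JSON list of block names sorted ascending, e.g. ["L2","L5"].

Answer: ["L6", "L7", "L8"]

Working:
idom tree: L1←L0 L2←L1 L3←L0 L4←L1 L5←L3 L6←L0 L7←L0 L8←L0 L9←L8
Dom∩ at merges:
  L6: preds {L3,L4}: {L0,L3} ∩ {L0,L1,L4} = {L0}; idom=L0
  L7: preds {L5,L6}: {L0,L3,L5} ∩ {L0,L6} = {L0}; idom=L0
  L8: preds {L1,L4,L6,L9}: {L0,L1} ∩ {L0,L1,L4} ∩ {L0,L6} ∩ {L0,L8,L9} = {L0}; idom=L0

DF walk-up:
  L6←L3: walk L3 to L0
  L6←L4: walk L4→L1 to L0
  L7←L5: walk L5→L3 to L0
  L7←L6: walk L6 to L0
  L8←L1: walk L1 to L0
  L8←L4: walk L4→L1 to L0
  L8←L6: walk L6 to L0
  L8←L9: walk L9→L8 to L0
  L0 → ∅
  L1 → {L6,L8}
  L2 → ∅
  L3 → {L6,L7}
  L4 → {L6,L8}
  L5 → {L7}
  L6 → {L7,L8}
  L7 → ∅
  L8 → {L8}
  L9 → {L8}

φ for h: defs {L1,L3,L5}
  DF⁺ = {L6,L7,L8}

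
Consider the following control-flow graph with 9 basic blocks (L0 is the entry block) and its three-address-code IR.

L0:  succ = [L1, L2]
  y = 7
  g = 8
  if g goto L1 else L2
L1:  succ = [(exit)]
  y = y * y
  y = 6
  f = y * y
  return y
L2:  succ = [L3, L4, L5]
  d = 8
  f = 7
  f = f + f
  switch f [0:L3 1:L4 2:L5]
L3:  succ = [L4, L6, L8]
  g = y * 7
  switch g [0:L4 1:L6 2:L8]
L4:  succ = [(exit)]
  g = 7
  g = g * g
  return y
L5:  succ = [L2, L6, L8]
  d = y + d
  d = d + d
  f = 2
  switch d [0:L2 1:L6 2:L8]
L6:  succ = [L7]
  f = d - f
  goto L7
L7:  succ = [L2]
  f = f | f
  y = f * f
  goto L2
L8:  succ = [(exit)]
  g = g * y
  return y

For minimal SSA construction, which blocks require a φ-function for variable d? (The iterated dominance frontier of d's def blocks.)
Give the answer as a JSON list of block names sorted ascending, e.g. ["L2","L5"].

Answer: ["L2", "L6", "L8"]

Working:
idom tree: L1←L0 L2←L0 L3←L2 L4←L2 L5←L2 L6←L2 L7←L6 L8←L2
Join-block Dom:
  L2: preds {L0,L5,L7}: {L0} ∩ {L0,L2,L5} ∩ {L0,L2,L6,L7} = {L0}; idom=L0
  L4: preds {L2,L3}: {L0,L2} ∩ {L0,L2,L3} = {L0,L2}; idom=L2
  L6: preds {L3,L5}: {L0,L2,L3} ∩ {L0,L2,L5} = {L0,L2}; idom=L2
  L8: preds {L3,L5}: {L0,L2,L3} ∩ {L0,L2,L5} = {L0,L2}; idom=L2

Frontier:
  join L2 pred L0: · stop@L0
  join L2 pred L5: L5→L2 stop@L0
  join L2 pred L7: L7→L6→L2 stop@L0
  join L4 pred L2: · stop@L2
  join L4 pred L3: L3 stop@L2
  join L6 pred L3: L3 stop@L2
  join L6 pred L5: L5 stop@L2
  join L8 pred L3: L3 stop@L2
  join L8 pred L5: L5 stop@L2
  DF(L0)=∅
  DF(L1)=∅
  DF(L2)={L2}
  DF(L3)={L4,L6,L8}
  DF(L4)=∅
  DF(L5)={L2,L6,L8}
  DF(L6)={L2}
  DF(L7)={L2}
  DF(L8)=∅

φ for d: defs {L2,L5}
  DF⁺ = {L2,L6,L8}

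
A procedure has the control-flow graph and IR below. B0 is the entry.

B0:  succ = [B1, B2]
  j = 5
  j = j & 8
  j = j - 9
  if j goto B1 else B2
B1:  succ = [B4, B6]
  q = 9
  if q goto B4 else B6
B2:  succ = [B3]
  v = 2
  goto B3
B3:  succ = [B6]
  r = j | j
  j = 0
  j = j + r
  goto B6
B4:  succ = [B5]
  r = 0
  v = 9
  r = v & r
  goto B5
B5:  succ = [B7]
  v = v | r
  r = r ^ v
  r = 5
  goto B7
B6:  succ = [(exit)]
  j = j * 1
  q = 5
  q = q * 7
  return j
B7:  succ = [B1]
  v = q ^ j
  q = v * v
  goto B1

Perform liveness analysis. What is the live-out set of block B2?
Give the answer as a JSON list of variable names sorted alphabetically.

def/use:
  B0: def={j} ue=∅
  B1: def={q} ue=∅
  B2: def={v} ue=∅
  B3: def={j,r} ue={j}
  B4: def={r,v} ue=∅
  B5: def={r,v} ue={r,v}
  B6: def={j,q} ue={j}
  B7: def={q,v} ue={j,q}

Liveness:
  live B0: ∅→{j}
  live B1: {j}→{j,q}
  live B2: {j}→{j}
  live B3: {j}→{j}
  live B4: {j,q}→{j,q,r,v}
  live B5: {j,q,r,v}→{j,q}
  live B6: {j}→∅
  live B7: {j,q}→{j}

live-out(B2) = ["j"]

Answer: ["j"]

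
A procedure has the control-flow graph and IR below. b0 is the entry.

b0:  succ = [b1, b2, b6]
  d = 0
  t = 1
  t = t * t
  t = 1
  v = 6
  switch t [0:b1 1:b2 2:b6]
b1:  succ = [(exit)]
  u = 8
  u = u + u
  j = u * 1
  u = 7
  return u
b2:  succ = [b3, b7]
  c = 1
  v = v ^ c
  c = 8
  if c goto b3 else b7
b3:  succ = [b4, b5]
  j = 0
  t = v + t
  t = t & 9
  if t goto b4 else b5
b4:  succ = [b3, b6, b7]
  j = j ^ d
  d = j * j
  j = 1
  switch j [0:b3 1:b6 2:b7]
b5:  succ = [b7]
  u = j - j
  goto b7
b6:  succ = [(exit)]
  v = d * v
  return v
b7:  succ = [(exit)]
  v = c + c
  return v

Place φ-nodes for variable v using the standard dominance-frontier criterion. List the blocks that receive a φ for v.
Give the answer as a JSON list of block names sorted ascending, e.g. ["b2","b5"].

Answer: ["b6"]

Working:
idom tree: b1←b0 b2←b0 b3←b2 b4←b3 b5←b3 b6←b0 b7←b2
Dom at joins:
  b3: preds {b2,b4}: {b0,b2} ∩ {b0,b2,b3,b4} = {b0,b2}; idom=b2
  b6: preds {b0,b4}: {b0} ∩ {b0,b2,b3,b4} = {b0}; idom=b0
  b7: preds {b2,b4,b5}: {b0,b2} ∩ {b0,b2,b3,b4} ∩ {b0,b2,b3,b5} = {b0,b2}; idom=b2

DF walk-up:
  join b3 pred b2: · stop@b2
  join b3 pred b4: b4→b3 stop@b2
  join b6 pred b0: · stop@b0
  join b6 pred b4: b4→b3→b2 stop@b0
  join b7 pred b2: · stop@b2
  join b7 pred b4: b4→b3 stop@b2
  join b7 pred b5: b5→b3 stop@b2
  b0: DF=∅
  b1: DF=∅
  b2: DF={b6}
  b3: DF={b3,b6,b7}
  b4: DF={b3,b6,b7}
  b5: DF={b7}
  b6: DF=∅
  b7: DF=∅

φ for v: defs {b0,b2,b6,b7}
  DF⁺ = {b6}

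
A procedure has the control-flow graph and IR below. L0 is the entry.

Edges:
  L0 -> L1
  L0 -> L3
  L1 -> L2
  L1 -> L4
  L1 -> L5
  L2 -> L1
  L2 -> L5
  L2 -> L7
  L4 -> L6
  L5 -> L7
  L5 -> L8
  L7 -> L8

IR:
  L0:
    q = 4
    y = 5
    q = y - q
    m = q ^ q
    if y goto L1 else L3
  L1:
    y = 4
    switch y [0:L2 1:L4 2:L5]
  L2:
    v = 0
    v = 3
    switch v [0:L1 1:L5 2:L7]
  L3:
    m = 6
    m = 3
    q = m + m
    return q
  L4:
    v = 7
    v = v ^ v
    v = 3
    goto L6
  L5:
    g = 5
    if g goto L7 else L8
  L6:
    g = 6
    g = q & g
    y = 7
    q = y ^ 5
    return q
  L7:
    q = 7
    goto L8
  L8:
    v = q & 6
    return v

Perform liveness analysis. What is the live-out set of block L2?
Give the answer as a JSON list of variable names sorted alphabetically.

Answer: ["q"]

Derivation:
Block summaries:
  L0: def={m,q,y} ue=∅
  L1: def={y} ue=∅
  L2: def={v} ue=∅
  L3: def={m,q} ue=∅
  L4: def={v} ue=∅
  L5: def={g} ue=∅
  L6: def={g,q,y} ue={q}
  L7: def={q} ue=∅
  L8: def={v} ue={q}

Backward fixpoint:
  L0 li=∅ lo={q}
  L1 li={q} lo={q}
  L2 li={q} lo={q}
  L3 li=∅ lo=∅
  L4 li={q} lo={q}
  L5 li={q} lo={q}
  L6 li={q} lo=∅
  L7 li=∅ lo={q}
  L8 li={q} lo=∅

live-out(L2) = ["q"]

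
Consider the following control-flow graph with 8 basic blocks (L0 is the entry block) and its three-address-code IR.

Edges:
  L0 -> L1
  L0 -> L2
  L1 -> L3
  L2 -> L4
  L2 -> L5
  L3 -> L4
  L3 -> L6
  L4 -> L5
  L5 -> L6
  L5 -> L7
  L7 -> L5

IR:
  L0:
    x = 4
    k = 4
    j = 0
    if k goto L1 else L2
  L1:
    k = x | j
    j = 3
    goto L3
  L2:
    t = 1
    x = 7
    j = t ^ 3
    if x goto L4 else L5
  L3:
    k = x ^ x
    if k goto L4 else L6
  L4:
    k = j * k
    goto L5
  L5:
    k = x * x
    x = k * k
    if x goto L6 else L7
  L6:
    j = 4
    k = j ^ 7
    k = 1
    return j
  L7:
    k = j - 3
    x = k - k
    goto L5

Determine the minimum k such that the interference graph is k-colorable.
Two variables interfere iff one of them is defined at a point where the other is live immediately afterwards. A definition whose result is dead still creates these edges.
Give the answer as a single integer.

Answer: 3

Working:
Block summaries:
  L0: def={j,k,x} ue=∅
  L1: def={j,k} ue={j,x}
  L2: def={j,t,x} ue=∅
  L3: def={k} ue={x}
  L4: def={k} ue={j,k}
  L5: def={k,x} ue={x}
  L6: def={j,k} ue=∅
  L7: def={k,x} ue={j}

Backward fixpoint:
  live L0: ∅→{j,k,x}
  live L1: {j,x}→{j,x}
  live L2: {k}→{j,k,x}
  live L3: {j,x}→{j,k,x}
  live L4: {j,k,x}→{j,x}
  live L5: {j,x}→{j}
  live L6: ∅→∅
  live L7: {j}→{j,x}

Conflict graph:
  j — {k,x}
  k — {j,t,x}
  t — {k,x}
  x — {j,k,t}

Chromatic number:
  {j,k,x} pairwise interfere (3-clique) ⇒ χ ≥ 3
  3-colouring: R0={k}  R1={x}  R2={j,t}
  χ = 3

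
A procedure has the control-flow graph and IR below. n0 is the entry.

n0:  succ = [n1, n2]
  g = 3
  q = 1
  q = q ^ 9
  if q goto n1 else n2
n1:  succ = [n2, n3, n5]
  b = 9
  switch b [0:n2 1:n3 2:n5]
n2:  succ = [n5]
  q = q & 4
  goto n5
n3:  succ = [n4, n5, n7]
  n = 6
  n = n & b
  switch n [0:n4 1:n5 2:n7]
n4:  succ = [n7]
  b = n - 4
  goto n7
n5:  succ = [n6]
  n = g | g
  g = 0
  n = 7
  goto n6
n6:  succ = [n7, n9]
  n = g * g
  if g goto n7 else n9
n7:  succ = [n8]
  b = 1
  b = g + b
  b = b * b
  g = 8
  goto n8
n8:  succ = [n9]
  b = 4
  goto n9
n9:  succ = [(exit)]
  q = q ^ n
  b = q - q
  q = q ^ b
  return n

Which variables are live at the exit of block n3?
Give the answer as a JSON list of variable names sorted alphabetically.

Answer: ["g", "n", "q"]

Working:
Block summaries:
  n0: def={g,q} ue=∅
  n1: def={b} ue=∅
  n2: def={q} ue={q}
  n3: def={n} ue={b}
  n4: def={b} ue={n}
  n5: def={g,n} ue={g}
  n6: def={n} ue={g}
  n7: def={b,g} ue={g}
  n8: def={b} ue=∅
  n9: def={b,q} ue={n,q}

Live sets:
  n0: in=∅ out={g,q}
  n1: in={g,q} out={b,g,q}
  n2: in={g,q} out={g,q}
  n3: in={b,g,q} out={g,n,q}
  n4: in={g,n,q} out={g,n,q}
  n5: in={g,q} out={g,q}
  n6: in={g,q} out={g,n,q}
  n7: in={g,n,q} out={n,q}
  n8: in={n,q} out={n,q}
  n9: in={n,q} out=∅

live-out(n3) = ["g", "n", "q"]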